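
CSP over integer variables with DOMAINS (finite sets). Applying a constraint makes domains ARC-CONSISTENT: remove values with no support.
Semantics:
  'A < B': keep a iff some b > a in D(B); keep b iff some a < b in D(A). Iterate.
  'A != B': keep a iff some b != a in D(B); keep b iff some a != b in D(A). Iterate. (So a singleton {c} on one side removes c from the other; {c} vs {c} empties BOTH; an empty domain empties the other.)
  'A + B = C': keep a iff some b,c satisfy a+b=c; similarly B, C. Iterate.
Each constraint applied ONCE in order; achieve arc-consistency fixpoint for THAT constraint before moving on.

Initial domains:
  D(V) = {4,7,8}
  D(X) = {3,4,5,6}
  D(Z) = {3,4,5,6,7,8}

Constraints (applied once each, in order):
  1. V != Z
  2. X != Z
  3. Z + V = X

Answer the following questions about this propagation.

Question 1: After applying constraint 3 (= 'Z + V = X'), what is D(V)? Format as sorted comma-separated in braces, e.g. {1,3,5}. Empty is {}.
Constraint 1 (V != Z) on D(V)={4,7,8} D(Z)={3,4,5,6,7,8}: no change
Constraint 2 (X != Z) on D(X)={3,4,5,6} D(Z)={3,4,5,6,7,8}: no change
Constraint 3 (Z + V = X) on D(Z)={3,4,5,6,7,8} D(V)={4,7,8} D(X)={3,4,5,6}: Z {3,4,5,6,7,8}->{}; V {4,7,8}->{}; X {3,4,5,6}->{}
So after constraint 3: D(V) = {}

Answer: {}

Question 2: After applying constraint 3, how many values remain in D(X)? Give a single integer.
Constraint 1 (V != Z) on D(V)={4,7,8} D(Z)={3,4,5,6,7,8}: no change
Constraint 2 (X != Z) on D(X)={3,4,5,6} D(Z)={3,4,5,6,7,8}: no change
Constraint 3 (Z + V = X) on D(Z)={3,4,5,6,7,8} D(V)={4,7,8} D(X)={3,4,5,6}: Z {3,4,5,6,7,8}->{}; V {4,7,8}->{}; X {3,4,5,6}->{}
So after constraint 3: D(X)={}, size = 0

Answer: 0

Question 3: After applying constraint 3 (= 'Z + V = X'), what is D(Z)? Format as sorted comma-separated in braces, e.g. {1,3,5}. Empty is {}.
Constraint 1 (V != Z) on D(V)={4,7,8} D(Z)={3,4,5,6,7,8}: no change
Constraint 2 (X != Z) on D(X)={3,4,5,6} D(Z)={3,4,5,6,7,8}: no change
Constraint 3 (Z + V = X) on D(Z)={3,4,5,6,7,8} D(V)={4,7,8} D(X)={3,4,5,6}: Z {3,4,5,6,7,8}->{}; V {4,7,8}->{}; X {3,4,5,6}->{}
So after constraint 3: D(Z) = {}

Answer: {}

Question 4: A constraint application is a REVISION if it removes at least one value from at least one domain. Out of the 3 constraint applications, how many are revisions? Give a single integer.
Constraint 1 (V != Z) on D(V)={4,7,8} D(Z)={3,4,5,6,7,8}: no change => not a revision
Constraint 2 (X != Z) on D(X)={3,4,5,6} D(Z)={3,4,5,6,7,8}: no change => not a revision
Constraint 3 (Z + V = X) on D(Z)={3,4,5,6,7,8} D(V)={4,7,8} D(X)={3,4,5,6}: Z {3,4,5,6,7,8}->{}; V {4,7,8}->{}; X {3,4,5,6}->{} => REVISION
Total revisions = 1

Answer: 1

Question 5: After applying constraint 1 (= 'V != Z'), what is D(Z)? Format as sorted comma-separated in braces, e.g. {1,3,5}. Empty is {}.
Constraint 1 (V != Z) on D(V)={4,7,8} D(Z)={3,4,5,6,7,8}: no change
So after constraint 1: D(Z) = {3,4,5,6,7,8}

Answer: {3,4,5,6,7,8}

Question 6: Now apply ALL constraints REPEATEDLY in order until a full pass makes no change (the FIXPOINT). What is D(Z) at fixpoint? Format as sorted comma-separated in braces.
Answer: {}

Derivation:
pass 0 (initial): D(Z)={3,4,5,6,7,8}
pass 1: V {4,7,8}->{}; X {3,4,5,6}->{}; Z {3,4,5,6,7,8}->{}
pass 2: no change
Fixpoint after 2 passes: D(Z) = {}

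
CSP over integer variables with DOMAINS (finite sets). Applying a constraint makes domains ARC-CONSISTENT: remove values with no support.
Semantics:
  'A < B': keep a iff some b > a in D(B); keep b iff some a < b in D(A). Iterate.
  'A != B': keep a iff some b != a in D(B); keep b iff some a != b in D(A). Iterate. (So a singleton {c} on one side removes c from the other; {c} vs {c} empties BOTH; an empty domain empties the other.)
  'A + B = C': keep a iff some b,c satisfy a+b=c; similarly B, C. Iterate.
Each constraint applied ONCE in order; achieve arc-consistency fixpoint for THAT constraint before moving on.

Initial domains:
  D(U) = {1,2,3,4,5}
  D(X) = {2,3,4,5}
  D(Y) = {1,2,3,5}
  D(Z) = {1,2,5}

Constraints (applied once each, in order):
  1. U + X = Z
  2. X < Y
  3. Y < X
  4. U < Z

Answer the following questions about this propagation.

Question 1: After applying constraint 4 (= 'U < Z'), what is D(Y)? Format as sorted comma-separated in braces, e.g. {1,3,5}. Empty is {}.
Answer: {3}

Derivation:
Constraint 1 (U + X = Z) on D(U)={1,2,3,4,5} D(X)={2,3,4,5} D(Z)={1,2,5}: U {1,2,3,4,5}->{1,2,3}; X {2,3,4,5}->{2,3,4}; Z {1,2,5}->{5}
Constraint 2 (X < Y) on D(X)={2,3,4} D(Y)={1,2,3,5}: Y {1,2,3,5}->{3,5}
Constraint 3 (Y < X) on D(Y)={3,5} D(X)={2,3,4}: Y {3,5}->{3}; X {2,3,4}->{4}
Constraint 4 (U < Z) on D(U)={1,2,3} D(Z)={5}: no change
So after constraint 4: D(Y) = {3}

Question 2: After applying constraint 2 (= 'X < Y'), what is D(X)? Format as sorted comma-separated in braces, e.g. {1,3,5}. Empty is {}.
Constraint 1 (U + X = Z) on D(U)={1,2,3,4,5} D(X)={2,3,4,5} D(Z)={1,2,5}: U {1,2,3,4,5}->{1,2,3}; X {2,3,4,5}->{2,3,4}; Z {1,2,5}->{5}
Constraint 2 (X < Y) on D(X)={2,3,4} D(Y)={1,2,3,5}: Y {1,2,3,5}->{3,5}
So after constraint 2: D(X) = {2,3,4}

Answer: {2,3,4}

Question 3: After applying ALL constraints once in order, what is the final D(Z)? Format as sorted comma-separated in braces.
Constraint 1 (U + X = Z) on D(U)={1,2,3,4,5} D(X)={2,3,4,5} D(Z)={1,2,5}: U {1,2,3,4,5}->{1,2,3}; X {2,3,4,5}->{2,3,4}; Z {1,2,5}->{5}
Constraint 2 (X < Y) on D(X)={2,3,4} D(Y)={1,2,3,5}: Y {1,2,3,5}->{3,5}
Constraint 3 (Y < X) on D(Y)={3,5} D(X)={2,3,4}: Y {3,5}->{3}; X {2,3,4}->{4}
Constraint 4 (U < Z) on D(U)={1,2,3} D(Z)={5}: no change
So after all 4 constraints: D(Z) = {5}

Answer: {5}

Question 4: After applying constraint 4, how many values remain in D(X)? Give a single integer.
Constraint 1 (U + X = Z) on D(U)={1,2,3,4,5} D(X)={2,3,4,5} D(Z)={1,2,5}: U {1,2,3,4,5}->{1,2,3}; X {2,3,4,5}->{2,3,4}; Z {1,2,5}->{5}
Constraint 2 (X < Y) on D(X)={2,3,4} D(Y)={1,2,3,5}: Y {1,2,3,5}->{3,5}
Constraint 3 (Y < X) on D(Y)={3,5} D(X)={2,3,4}: Y {3,5}->{3}; X {2,3,4}->{4}
Constraint 4 (U < Z) on D(U)={1,2,3} D(Z)={5}: no change
So after constraint 4: D(X)={4}, size = 1

Answer: 1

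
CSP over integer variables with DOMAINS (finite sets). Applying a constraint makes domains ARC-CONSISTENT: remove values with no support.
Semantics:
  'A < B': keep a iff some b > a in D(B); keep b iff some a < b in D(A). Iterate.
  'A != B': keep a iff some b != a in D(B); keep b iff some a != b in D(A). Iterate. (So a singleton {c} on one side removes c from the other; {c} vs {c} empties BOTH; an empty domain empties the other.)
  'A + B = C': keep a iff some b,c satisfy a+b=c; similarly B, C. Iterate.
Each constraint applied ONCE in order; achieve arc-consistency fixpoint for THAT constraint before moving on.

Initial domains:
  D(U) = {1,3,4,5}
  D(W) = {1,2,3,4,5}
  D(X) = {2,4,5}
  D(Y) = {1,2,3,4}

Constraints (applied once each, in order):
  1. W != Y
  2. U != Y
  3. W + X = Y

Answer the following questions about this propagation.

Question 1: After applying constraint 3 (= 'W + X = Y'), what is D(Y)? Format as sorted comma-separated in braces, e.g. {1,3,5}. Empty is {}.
Answer: {3,4}

Derivation:
Constraint 1 (W != Y) on D(W)={1,2,3,4,5} D(Y)={1,2,3,4}: no change
Constraint 2 (U != Y) on D(U)={1,3,4,5} D(Y)={1,2,3,4}: no change
Constraint 3 (W + X = Y) on D(W)={1,2,3,4,5} D(X)={2,4,5} D(Y)={1,2,3,4}: W {1,2,3,4,5}->{1,2}; X {2,4,5}->{2}; Y {1,2,3,4}->{3,4}
So after constraint 3: D(Y) = {3,4}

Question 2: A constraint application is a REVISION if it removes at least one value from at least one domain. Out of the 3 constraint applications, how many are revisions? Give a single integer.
Constraint 1 (W != Y) on D(W)={1,2,3,4,5} D(Y)={1,2,3,4}: no change => not a revision
Constraint 2 (U != Y) on D(U)={1,3,4,5} D(Y)={1,2,3,4}: no change => not a revision
Constraint 3 (W + X = Y) on D(W)={1,2,3,4,5} D(X)={2,4,5} D(Y)={1,2,3,4}: W {1,2,3,4,5}->{1,2}; X {2,4,5}->{2}; Y {1,2,3,4}->{3,4} => REVISION
Total revisions = 1

Answer: 1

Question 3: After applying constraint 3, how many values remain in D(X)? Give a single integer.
Answer: 1

Derivation:
Constraint 1 (W != Y) on D(W)={1,2,3,4,5} D(Y)={1,2,3,4}: no change
Constraint 2 (U != Y) on D(U)={1,3,4,5} D(Y)={1,2,3,4}: no change
Constraint 3 (W + X = Y) on D(W)={1,2,3,4,5} D(X)={2,4,5} D(Y)={1,2,3,4}: W {1,2,3,4,5}->{1,2}; X {2,4,5}->{2}; Y {1,2,3,4}->{3,4}
So after constraint 3: D(X)={2}, size = 1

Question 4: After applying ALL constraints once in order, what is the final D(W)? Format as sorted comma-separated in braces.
Answer: {1,2}

Derivation:
Constraint 1 (W != Y) on D(W)={1,2,3,4,5} D(Y)={1,2,3,4}: no change
Constraint 2 (U != Y) on D(U)={1,3,4,5} D(Y)={1,2,3,4}: no change
Constraint 3 (W + X = Y) on D(W)={1,2,3,4,5} D(X)={2,4,5} D(Y)={1,2,3,4}: W {1,2,3,4,5}->{1,2}; X {2,4,5}->{2}; Y {1,2,3,4}->{3,4}
So after all 3 constraints: D(W) = {1,2}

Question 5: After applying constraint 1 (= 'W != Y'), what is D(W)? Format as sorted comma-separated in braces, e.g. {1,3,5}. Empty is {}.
Answer: {1,2,3,4,5}

Derivation:
Constraint 1 (W != Y) on D(W)={1,2,3,4,5} D(Y)={1,2,3,4}: no change
So after constraint 1: D(W) = {1,2,3,4,5}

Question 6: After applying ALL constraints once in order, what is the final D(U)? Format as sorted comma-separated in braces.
Constraint 1 (W != Y) on D(W)={1,2,3,4,5} D(Y)={1,2,3,4}: no change
Constraint 2 (U != Y) on D(U)={1,3,4,5} D(Y)={1,2,3,4}: no change
Constraint 3 (W + X = Y) on D(W)={1,2,3,4,5} D(X)={2,4,5} D(Y)={1,2,3,4}: W {1,2,3,4,5}->{1,2}; X {2,4,5}->{2}; Y {1,2,3,4}->{3,4}
So after all 3 constraints: D(U) = {1,3,4,5}

Answer: {1,3,4,5}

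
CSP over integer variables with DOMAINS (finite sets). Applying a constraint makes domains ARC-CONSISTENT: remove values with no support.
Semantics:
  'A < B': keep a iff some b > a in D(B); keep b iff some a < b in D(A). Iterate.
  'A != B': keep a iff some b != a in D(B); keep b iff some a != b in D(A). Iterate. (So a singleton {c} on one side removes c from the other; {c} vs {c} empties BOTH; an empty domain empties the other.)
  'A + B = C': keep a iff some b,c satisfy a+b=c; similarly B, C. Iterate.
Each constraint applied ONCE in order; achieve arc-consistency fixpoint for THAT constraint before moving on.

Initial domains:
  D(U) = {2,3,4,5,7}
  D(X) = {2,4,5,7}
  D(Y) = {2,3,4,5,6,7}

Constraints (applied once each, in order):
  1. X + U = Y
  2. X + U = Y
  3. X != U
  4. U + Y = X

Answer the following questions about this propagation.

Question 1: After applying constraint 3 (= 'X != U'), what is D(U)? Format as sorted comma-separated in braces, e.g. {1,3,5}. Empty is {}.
Answer: {2,3,4,5}

Derivation:
Constraint 1 (X + U = Y) on D(X)={2,4,5,7} D(U)={2,3,4,5,7} D(Y)={2,3,4,5,6,7}: X {2,4,5,7}->{2,4,5}; U {2,3,4,5,7}->{2,3,4,5}; Y {2,3,4,5,6,7}->{4,5,6,7}
Constraint 2 (X + U = Y) on D(X)={2,4,5} D(U)={2,3,4,5} D(Y)={4,5,6,7}: no change
Constraint 3 (X != U) on D(X)={2,4,5} D(U)={2,3,4,5}: no change
So after constraint 3: D(U) = {2,3,4,5}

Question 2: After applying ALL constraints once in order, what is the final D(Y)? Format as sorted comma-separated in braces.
Answer: {}

Derivation:
Constraint 1 (X + U = Y) on D(X)={2,4,5,7} D(U)={2,3,4,5,7} D(Y)={2,3,4,5,6,7}: X {2,4,5,7}->{2,4,5}; U {2,3,4,5,7}->{2,3,4,5}; Y {2,3,4,5,6,7}->{4,5,6,7}
Constraint 2 (X + U = Y) on D(X)={2,4,5} D(U)={2,3,4,5} D(Y)={4,5,6,7}: no change
Constraint 3 (X != U) on D(X)={2,4,5} D(U)={2,3,4,5}: no change
Constraint 4 (U + Y = X) on D(U)={2,3,4,5} D(Y)={4,5,6,7} D(X)={2,4,5}: U {2,3,4,5}->{}; Y {4,5,6,7}->{}; X {2,4,5}->{}
So after all 4 constraints: D(Y) = {}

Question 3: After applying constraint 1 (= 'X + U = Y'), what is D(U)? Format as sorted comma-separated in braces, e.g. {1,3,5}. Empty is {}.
Answer: {2,3,4,5}

Derivation:
Constraint 1 (X + U = Y) on D(X)={2,4,5,7} D(U)={2,3,4,5,7} D(Y)={2,3,4,5,6,7}: X {2,4,5,7}->{2,4,5}; U {2,3,4,5,7}->{2,3,4,5}; Y {2,3,4,5,6,7}->{4,5,6,7}
So after constraint 1: D(U) = {2,3,4,5}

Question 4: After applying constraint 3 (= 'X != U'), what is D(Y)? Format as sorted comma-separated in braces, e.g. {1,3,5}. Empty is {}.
Answer: {4,5,6,7}

Derivation:
Constraint 1 (X + U = Y) on D(X)={2,4,5,7} D(U)={2,3,4,5,7} D(Y)={2,3,4,5,6,7}: X {2,4,5,7}->{2,4,5}; U {2,3,4,5,7}->{2,3,4,5}; Y {2,3,4,5,6,7}->{4,5,6,7}
Constraint 2 (X + U = Y) on D(X)={2,4,5} D(U)={2,3,4,5} D(Y)={4,5,6,7}: no change
Constraint 3 (X != U) on D(X)={2,4,5} D(U)={2,3,4,5}: no change
So after constraint 3: D(Y) = {4,5,6,7}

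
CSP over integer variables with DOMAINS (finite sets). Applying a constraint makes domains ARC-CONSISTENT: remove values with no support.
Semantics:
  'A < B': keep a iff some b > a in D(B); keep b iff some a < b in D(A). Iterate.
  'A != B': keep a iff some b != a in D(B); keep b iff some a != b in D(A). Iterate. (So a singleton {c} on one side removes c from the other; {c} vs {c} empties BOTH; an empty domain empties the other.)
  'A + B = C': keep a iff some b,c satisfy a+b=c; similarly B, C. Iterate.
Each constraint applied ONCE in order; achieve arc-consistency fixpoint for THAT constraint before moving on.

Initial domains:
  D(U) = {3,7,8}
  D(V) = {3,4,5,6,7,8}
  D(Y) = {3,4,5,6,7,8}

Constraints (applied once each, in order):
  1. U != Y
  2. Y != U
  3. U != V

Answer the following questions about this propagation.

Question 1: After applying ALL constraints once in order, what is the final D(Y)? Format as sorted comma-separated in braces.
Constraint 1 (U != Y) on D(U)={3,7,8} D(Y)={3,4,5,6,7,8}: no change
Constraint 2 (Y != U) on D(Y)={3,4,5,6,7,8} D(U)={3,7,8}: no change
Constraint 3 (U != V) on D(U)={3,7,8} D(V)={3,4,5,6,7,8}: no change
So after all 3 constraints: D(Y) = {3,4,5,6,7,8}

Answer: {3,4,5,6,7,8}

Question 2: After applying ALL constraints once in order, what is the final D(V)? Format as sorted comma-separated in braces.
Answer: {3,4,5,6,7,8}

Derivation:
Constraint 1 (U != Y) on D(U)={3,7,8} D(Y)={3,4,5,6,7,8}: no change
Constraint 2 (Y != U) on D(Y)={3,4,5,6,7,8} D(U)={3,7,8}: no change
Constraint 3 (U != V) on D(U)={3,7,8} D(V)={3,4,5,6,7,8}: no change
So after all 3 constraints: D(V) = {3,4,5,6,7,8}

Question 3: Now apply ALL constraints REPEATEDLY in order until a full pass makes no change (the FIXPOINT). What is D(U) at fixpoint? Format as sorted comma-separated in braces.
pass 0 (initial): D(U)={3,7,8}
pass 1: no change
Fixpoint after 1 passes: D(U) = {3,7,8}

Answer: {3,7,8}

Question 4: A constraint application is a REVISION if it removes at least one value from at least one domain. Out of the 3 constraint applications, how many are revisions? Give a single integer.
Answer: 0

Derivation:
Constraint 1 (U != Y) on D(U)={3,7,8} D(Y)={3,4,5,6,7,8}: no change => not a revision
Constraint 2 (Y != U) on D(Y)={3,4,5,6,7,8} D(U)={3,7,8}: no change => not a revision
Constraint 3 (U != V) on D(U)={3,7,8} D(V)={3,4,5,6,7,8}: no change => not a revision
Total revisions = 0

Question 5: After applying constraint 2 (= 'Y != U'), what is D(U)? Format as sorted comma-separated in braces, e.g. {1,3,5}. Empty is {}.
Constraint 1 (U != Y) on D(U)={3,7,8} D(Y)={3,4,5,6,7,8}: no change
Constraint 2 (Y != U) on D(Y)={3,4,5,6,7,8} D(U)={3,7,8}: no change
So after constraint 2: D(U) = {3,7,8}

Answer: {3,7,8}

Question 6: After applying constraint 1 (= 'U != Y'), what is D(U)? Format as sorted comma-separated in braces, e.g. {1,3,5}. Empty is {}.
Constraint 1 (U != Y) on D(U)={3,7,8} D(Y)={3,4,5,6,7,8}: no change
So after constraint 1: D(U) = {3,7,8}

Answer: {3,7,8}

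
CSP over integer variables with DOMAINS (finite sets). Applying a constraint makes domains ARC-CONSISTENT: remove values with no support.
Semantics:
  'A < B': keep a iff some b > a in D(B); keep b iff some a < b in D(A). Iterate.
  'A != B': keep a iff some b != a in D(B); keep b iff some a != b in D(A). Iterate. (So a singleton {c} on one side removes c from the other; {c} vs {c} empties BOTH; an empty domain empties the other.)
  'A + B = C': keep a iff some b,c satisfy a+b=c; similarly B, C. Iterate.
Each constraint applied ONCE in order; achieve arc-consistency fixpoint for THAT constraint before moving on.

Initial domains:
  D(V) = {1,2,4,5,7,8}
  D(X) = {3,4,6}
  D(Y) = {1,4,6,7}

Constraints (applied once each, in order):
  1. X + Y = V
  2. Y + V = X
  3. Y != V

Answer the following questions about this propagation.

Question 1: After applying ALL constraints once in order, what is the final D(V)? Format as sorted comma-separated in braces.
Answer: {5}

Derivation:
Constraint 1 (X + Y = V) on D(X)={3,4,6} D(Y)={1,4,6,7} D(V)={1,2,4,5,7,8}: Y {1,4,6,7}->{1,4}; V {1,2,4,5,7,8}->{4,5,7,8}
Constraint 2 (Y + V = X) on D(Y)={1,4} D(V)={4,5,7,8} D(X)={3,4,6}: Y {1,4}->{1}; V {4,5,7,8}->{5}; X {3,4,6}->{6}
Constraint 3 (Y != V) on D(Y)={1} D(V)={5}: no change
So after all 3 constraints: D(V) = {5}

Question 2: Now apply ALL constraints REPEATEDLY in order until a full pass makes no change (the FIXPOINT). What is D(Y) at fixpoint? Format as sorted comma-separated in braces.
pass 0 (initial): D(Y)={1,4,6,7}
pass 1: V {1,2,4,5,7,8}->{5}; X {3,4,6}->{6}; Y {1,4,6,7}->{1}
pass 2: V {5}->{}; X {6}->{}; Y {1}->{}
pass 3: no change
Fixpoint after 3 passes: D(Y) = {}

Answer: {}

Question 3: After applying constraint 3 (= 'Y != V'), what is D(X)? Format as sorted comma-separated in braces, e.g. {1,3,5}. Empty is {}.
Constraint 1 (X + Y = V) on D(X)={3,4,6} D(Y)={1,4,6,7} D(V)={1,2,4,5,7,8}: Y {1,4,6,7}->{1,4}; V {1,2,4,5,7,8}->{4,5,7,8}
Constraint 2 (Y + V = X) on D(Y)={1,4} D(V)={4,5,7,8} D(X)={3,4,6}: Y {1,4}->{1}; V {4,5,7,8}->{5}; X {3,4,6}->{6}
Constraint 3 (Y != V) on D(Y)={1} D(V)={5}: no change
So after constraint 3: D(X) = {6}

Answer: {6}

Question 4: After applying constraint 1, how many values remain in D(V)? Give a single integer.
Constraint 1 (X + Y = V) on D(X)={3,4,6} D(Y)={1,4,6,7} D(V)={1,2,4,5,7,8}: Y {1,4,6,7}->{1,4}; V {1,2,4,5,7,8}->{4,5,7,8}
So after constraint 1: D(V)={4,5,7,8}, size = 4

Answer: 4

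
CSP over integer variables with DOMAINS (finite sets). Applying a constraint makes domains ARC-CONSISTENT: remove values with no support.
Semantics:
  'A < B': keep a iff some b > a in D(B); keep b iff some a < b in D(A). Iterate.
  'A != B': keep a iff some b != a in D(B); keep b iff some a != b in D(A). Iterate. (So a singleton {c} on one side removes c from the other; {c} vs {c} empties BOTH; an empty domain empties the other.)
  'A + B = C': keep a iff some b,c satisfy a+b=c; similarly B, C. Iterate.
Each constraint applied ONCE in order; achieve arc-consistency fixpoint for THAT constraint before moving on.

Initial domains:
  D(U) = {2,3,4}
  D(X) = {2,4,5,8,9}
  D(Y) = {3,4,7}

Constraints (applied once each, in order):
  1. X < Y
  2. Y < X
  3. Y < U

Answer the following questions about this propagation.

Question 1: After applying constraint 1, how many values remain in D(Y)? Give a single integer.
Constraint 1 (X < Y) on D(X)={2,4,5,8,9} D(Y)={3,4,7}: X {2,4,5,8,9}->{2,4,5}
So after constraint 1: D(Y)={3,4,7}, size = 3

Answer: 3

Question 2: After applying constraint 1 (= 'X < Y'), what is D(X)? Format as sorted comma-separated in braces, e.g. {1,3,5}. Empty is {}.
Answer: {2,4,5}

Derivation:
Constraint 1 (X < Y) on D(X)={2,4,5,8,9} D(Y)={3,4,7}: X {2,4,5,8,9}->{2,4,5}
So after constraint 1: D(X) = {2,4,5}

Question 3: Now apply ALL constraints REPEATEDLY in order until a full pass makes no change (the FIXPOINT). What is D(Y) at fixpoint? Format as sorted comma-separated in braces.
Answer: {}

Derivation:
pass 0 (initial): D(Y)={3,4,7}
pass 1: U {2,3,4}->{4}; X {2,4,5,8,9}->{4,5}; Y {3,4,7}->{3}
pass 2: U {4}->{}; X {4,5}->{}; Y {3}->{}
pass 3: no change
Fixpoint after 3 passes: D(Y) = {}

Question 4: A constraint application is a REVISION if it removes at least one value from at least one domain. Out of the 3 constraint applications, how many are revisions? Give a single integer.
Constraint 1 (X < Y) on D(X)={2,4,5,8,9} D(Y)={3,4,7}: X {2,4,5,8,9}->{2,4,5} => REVISION
Constraint 2 (Y < X) on D(Y)={3,4,7} D(X)={2,4,5}: Y {3,4,7}->{3,4}; X {2,4,5}->{4,5} => REVISION
Constraint 3 (Y < U) on D(Y)={3,4} D(U)={2,3,4}: Y {3,4}->{3}; U {2,3,4}->{4} => REVISION
Total revisions = 3

Answer: 3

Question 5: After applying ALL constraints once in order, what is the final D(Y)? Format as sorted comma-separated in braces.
Constraint 1 (X < Y) on D(X)={2,4,5,8,9} D(Y)={3,4,7}: X {2,4,5,8,9}->{2,4,5}
Constraint 2 (Y < X) on D(Y)={3,4,7} D(X)={2,4,5}: Y {3,4,7}->{3,4}; X {2,4,5}->{4,5}
Constraint 3 (Y < U) on D(Y)={3,4} D(U)={2,3,4}: Y {3,4}->{3}; U {2,3,4}->{4}
So after all 3 constraints: D(Y) = {3}

Answer: {3}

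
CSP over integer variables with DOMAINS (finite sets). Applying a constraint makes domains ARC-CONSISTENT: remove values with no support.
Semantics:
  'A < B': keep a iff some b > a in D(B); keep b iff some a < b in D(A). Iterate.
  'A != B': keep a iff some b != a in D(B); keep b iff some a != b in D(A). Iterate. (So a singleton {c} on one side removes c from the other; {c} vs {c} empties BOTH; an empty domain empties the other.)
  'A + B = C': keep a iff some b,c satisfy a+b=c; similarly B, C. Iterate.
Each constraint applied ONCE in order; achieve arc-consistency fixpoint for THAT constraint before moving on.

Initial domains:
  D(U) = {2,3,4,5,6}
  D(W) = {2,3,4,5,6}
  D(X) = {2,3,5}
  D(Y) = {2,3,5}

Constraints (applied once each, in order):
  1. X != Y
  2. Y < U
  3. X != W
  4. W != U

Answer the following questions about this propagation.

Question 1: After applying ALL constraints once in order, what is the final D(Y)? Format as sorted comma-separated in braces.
Answer: {2,3,5}

Derivation:
Constraint 1 (X != Y) on D(X)={2,3,5} D(Y)={2,3,5}: no change
Constraint 2 (Y < U) on D(Y)={2,3,5} D(U)={2,3,4,5,6}: U {2,3,4,5,6}->{3,4,5,6}
Constraint 3 (X != W) on D(X)={2,3,5} D(W)={2,3,4,5,6}: no change
Constraint 4 (W != U) on D(W)={2,3,4,5,6} D(U)={3,4,5,6}: no change
So after all 4 constraints: D(Y) = {2,3,5}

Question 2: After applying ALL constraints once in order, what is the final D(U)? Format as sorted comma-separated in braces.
Constraint 1 (X != Y) on D(X)={2,3,5} D(Y)={2,3,5}: no change
Constraint 2 (Y < U) on D(Y)={2,3,5} D(U)={2,3,4,5,6}: U {2,3,4,5,6}->{3,4,5,6}
Constraint 3 (X != W) on D(X)={2,3,5} D(W)={2,3,4,5,6}: no change
Constraint 4 (W != U) on D(W)={2,3,4,5,6} D(U)={3,4,5,6}: no change
So after all 4 constraints: D(U) = {3,4,5,6}

Answer: {3,4,5,6}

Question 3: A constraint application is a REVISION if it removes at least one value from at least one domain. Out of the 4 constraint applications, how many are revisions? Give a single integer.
Constraint 1 (X != Y) on D(X)={2,3,5} D(Y)={2,3,5}: no change => not a revision
Constraint 2 (Y < U) on D(Y)={2,3,5} D(U)={2,3,4,5,6}: U {2,3,4,5,6}->{3,4,5,6} => REVISION
Constraint 3 (X != W) on D(X)={2,3,5} D(W)={2,3,4,5,6}: no change => not a revision
Constraint 4 (W != U) on D(W)={2,3,4,5,6} D(U)={3,4,5,6}: no change => not a revision
Total revisions = 1

Answer: 1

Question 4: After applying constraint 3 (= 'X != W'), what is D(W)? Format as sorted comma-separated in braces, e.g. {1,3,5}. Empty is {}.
Constraint 1 (X != Y) on D(X)={2,3,5} D(Y)={2,3,5}: no change
Constraint 2 (Y < U) on D(Y)={2,3,5} D(U)={2,3,4,5,6}: U {2,3,4,5,6}->{3,4,5,6}
Constraint 3 (X != W) on D(X)={2,3,5} D(W)={2,3,4,5,6}: no change
So after constraint 3: D(W) = {2,3,4,5,6}

Answer: {2,3,4,5,6}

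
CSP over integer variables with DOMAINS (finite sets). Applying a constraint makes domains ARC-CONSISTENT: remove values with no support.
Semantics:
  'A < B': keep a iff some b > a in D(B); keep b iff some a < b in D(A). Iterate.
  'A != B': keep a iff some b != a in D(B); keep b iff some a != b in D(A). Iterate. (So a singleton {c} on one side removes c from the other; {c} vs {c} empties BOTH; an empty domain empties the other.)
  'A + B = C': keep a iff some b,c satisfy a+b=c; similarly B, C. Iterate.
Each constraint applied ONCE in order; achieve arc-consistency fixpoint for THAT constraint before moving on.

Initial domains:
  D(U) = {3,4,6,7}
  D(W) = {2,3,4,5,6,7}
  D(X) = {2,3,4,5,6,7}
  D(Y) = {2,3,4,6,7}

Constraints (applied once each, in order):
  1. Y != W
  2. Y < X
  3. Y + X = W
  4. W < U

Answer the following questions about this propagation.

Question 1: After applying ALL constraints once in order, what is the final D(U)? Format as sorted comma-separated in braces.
Constraint 1 (Y != W) on D(Y)={2,3,4,6,7} D(W)={2,3,4,5,6,7}: no change
Constraint 2 (Y < X) on D(Y)={2,3,4,6,7} D(X)={2,3,4,5,6,7}: Y {2,3,4,6,7}->{2,3,4,6}; X {2,3,4,5,6,7}->{3,4,5,6,7}
Constraint 3 (Y + X = W) on D(Y)={2,3,4,6} D(X)={3,4,5,6,7} D(W)={2,3,4,5,6,7}: Y {2,3,4,6}->{2,3,4}; X {3,4,5,6,7}->{3,4,5}; W {2,3,4,5,6,7}->{5,6,7}
Constraint 4 (W < U) on D(W)={5,6,7} D(U)={3,4,6,7}: W {5,6,7}->{5,6}; U {3,4,6,7}->{6,7}
So after all 4 constraints: D(U) = {6,7}

Answer: {6,7}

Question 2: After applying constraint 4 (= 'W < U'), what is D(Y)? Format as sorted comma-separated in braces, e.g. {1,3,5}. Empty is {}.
Constraint 1 (Y != W) on D(Y)={2,3,4,6,7} D(W)={2,3,4,5,6,7}: no change
Constraint 2 (Y < X) on D(Y)={2,3,4,6,7} D(X)={2,3,4,5,6,7}: Y {2,3,4,6,7}->{2,3,4,6}; X {2,3,4,5,6,7}->{3,4,5,6,7}
Constraint 3 (Y + X = W) on D(Y)={2,3,4,6} D(X)={3,4,5,6,7} D(W)={2,3,4,5,6,7}: Y {2,3,4,6}->{2,3,4}; X {3,4,5,6,7}->{3,4,5}; W {2,3,4,5,6,7}->{5,6,7}
Constraint 4 (W < U) on D(W)={5,6,7} D(U)={3,4,6,7}: W {5,6,7}->{5,6}; U {3,4,6,7}->{6,7}
So after constraint 4: D(Y) = {2,3,4}

Answer: {2,3,4}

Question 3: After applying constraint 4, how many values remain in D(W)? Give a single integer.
Answer: 2

Derivation:
Constraint 1 (Y != W) on D(Y)={2,3,4,6,7} D(W)={2,3,4,5,6,7}: no change
Constraint 2 (Y < X) on D(Y)={2,3,4,6,7} D(X)={2,3,4,5,6,7}: Y {2,3,4,6,7}->{2,3,4,6}; X {2,3,4,5,6,7}->{3,4,5,6,7}
Constraint 3 (Y + X = W) on D(Y)={2,3,4,6} D(X)={3,4,5,6,7} D(W)={2,3,4,5,6,7}: Y {2,3,4,6}->{2,3,4}; X {3,4,5,6,7}->{3,4,5}; W {2,3,4,5,6,7}->{5,6,7}
Constraint 4 (W < U) on D(W)={5,6,7} D(U)={3,4,6,7}: W {5,6,7}->{5,6}; U {3,4,6,7}->{6,7}
So after constraint 4: D(W)={5,6}, size = 2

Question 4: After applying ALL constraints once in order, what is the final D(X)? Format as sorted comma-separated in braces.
Answer: {3,4,5}

Derivation:
Constraint 1 (Y != W) on D(Y)={2,3,4,6,7} D(W)={2,3,4,5,6,7}: no change
Constraint 2 (Y < X) on D(Y)={2,3,4,6,7} D(X)={2,3,4,5,6,7}: Y {2,3,4,6,7}->{2,3,4,6}; X {2,3,4,5,6,7}->{3,4,5,6,7}
Constraint 3 (Y + X = W) on D(Y)={2,3,4,6} D(X)={3,4,5,6,7} D(W)={2,3,4,5,6,7}: Y {2,3,4,6}->{2,3,4}; X {3,4,5,6,7}->{3,4,5}; W {2,3,4,5,6,7}->{5,6,7}
Constraint 4 (W < U) on D(W)={5,6,7} D(U)={3,4,6,7}: W {5,6,7}->{5,6}; U {3,4,6,7}->{6,7}
So after all 4 constraints: D(X) = {3,4,5}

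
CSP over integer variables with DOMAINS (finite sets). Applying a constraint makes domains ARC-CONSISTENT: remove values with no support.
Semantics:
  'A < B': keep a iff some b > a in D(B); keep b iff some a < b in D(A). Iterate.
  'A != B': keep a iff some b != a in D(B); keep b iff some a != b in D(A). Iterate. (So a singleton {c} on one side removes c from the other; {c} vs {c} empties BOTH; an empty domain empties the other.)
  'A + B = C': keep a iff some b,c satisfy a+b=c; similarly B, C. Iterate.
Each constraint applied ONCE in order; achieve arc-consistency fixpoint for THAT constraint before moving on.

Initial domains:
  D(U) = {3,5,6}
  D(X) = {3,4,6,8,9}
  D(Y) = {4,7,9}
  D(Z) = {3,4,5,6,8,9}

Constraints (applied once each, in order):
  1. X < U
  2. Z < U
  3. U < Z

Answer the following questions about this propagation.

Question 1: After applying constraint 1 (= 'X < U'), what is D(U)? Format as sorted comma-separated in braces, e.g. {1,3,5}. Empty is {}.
Constraint 1 (X < U) on D(X)={3,4,6,8,9} D(U)={3,5,6}: X {3,4,6,8,9}->{3,4}; U {3,5,6}->{5,6}
So after constraint 1: D(U) = {5,6}

Answer: {5,6}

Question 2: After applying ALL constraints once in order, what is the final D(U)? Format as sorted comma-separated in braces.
Constraint 1 (X < U) on D(X)={3,4,6,8,9} D(U)={3,5,6}: X {3,4,6,8,9}->{3,4}; U {3,5,6}->{5,6}
Constraint 2 (Z < U) on D(Z)={3,4,5,6,8,9} D(U)={5,6}: Z {3,4,5,6,8,9}->{3,4,5}
Constraint 3 (U < Z) on D(U)={5,6} D(Z)={3,4,5}: U {5,6}->{}; Z {3,4,5}->{}
So after all 3 constraints: D(U) = {}

Answer: {}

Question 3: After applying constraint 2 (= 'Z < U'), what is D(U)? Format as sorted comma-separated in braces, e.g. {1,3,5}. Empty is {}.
Constraint 1 (X < U) on D(X)={3,4,6,8,9} D(U)={3,5,6}: X {3,4,6,8,9}->{3,4}; U {3,5,6}->{5,6}
Constraint 2 (Z < U) on D(Z)={3,4,5,6,8,9} D(U)={5,6}: Z {3,4,5,6,8,9}->{3,4,5}
So after constraint 2: D(U) = {5,6}

Answer: {5,6}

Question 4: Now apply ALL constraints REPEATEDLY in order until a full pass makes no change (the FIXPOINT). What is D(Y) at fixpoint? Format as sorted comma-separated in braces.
pass 0 (initial): D(Y)={4,7,9}
pass 1: U {3,5,6}->{}; X {3,4,6,8,9}->{3,4}; Z {3,4,5,6,8,9}->{}
pass 2: X {3,4}->{}
pass 3: no change
Fixpoint after 3 passes: D(Y) = {4,7,9}

Answer: {4,7,9}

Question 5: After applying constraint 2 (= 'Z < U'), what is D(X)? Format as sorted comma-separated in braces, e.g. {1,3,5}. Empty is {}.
Constraint 1 (X < U) on D(X)={3,4,6,8,9} D(U)={3,5,6}: X {3,4,6,8,9}->{3,4}; U {3,5,6}->{5,6}
Constraint 2 (Z < U) on D(Z)={3,4,5,6,8,9} D(U)={5,6}: Z {3,4,5,6,8,9}->{3,4,5}
So after constraint 2: D(X) = {3,4}

Answer: {3,4}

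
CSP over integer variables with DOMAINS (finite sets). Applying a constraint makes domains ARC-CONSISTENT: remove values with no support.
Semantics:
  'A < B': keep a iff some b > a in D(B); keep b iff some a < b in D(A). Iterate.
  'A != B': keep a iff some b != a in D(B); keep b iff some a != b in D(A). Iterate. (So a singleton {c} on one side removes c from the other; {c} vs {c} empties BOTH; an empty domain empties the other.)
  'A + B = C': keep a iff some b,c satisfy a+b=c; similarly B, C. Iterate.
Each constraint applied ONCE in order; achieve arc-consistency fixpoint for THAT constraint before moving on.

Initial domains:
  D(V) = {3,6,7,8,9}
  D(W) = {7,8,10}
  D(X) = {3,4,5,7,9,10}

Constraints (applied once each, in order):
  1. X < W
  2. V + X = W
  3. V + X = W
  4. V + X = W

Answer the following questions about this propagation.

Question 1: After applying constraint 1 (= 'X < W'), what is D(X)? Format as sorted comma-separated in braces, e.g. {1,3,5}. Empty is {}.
Constraint 1 (X < W) on D(X)={3,4,5,7,9,10} D(W)={7,8,10}: X {3,4,5,7,9,10}->{3,4,5,7,9}
So after constraint 1: D(X) = {3,4,5,7,9}

Answer: {3,4,5,7,9}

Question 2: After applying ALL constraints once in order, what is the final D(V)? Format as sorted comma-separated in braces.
Constraint 1 (X < W) on D(X)={3,4,5,7,9,10} D(W)={7,8,10}: X {3,4,5,7,9,10}->{3,4,5,7,9}
Constraint 2 (V + X = W) on D(V)={3,6,7,8,9} D(X)={3,4,5,7,9} D(W)={7,8,10}: V {3,6,7,8,9}->{3,6,7}; X {3,4,5,7,9}->{3,4,5,7}
Constraint 3 (V + X = W) on D(V)={3,6,7} D(X)={3,4,5,7} D(W)={7,8,10}: no change
Constraint 4 (V + X = W) on D(V)={3,6,7} D(X)={3,4,5,7} D(W)={7,8,10}: no change
So after all 4 constraints: D(V) = {3,6,7}

Answer: {3,6,7}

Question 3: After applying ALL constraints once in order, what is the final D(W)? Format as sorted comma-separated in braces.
Constraint 1 (X < W) on D(X)={3,4,5,7,9,10} D(W)={7,8,10}: X {3,4,5,7,9,10}->{3,4,5,7,9}
Constraint 2 (V + X = W) on D(V)={3,6,7,8,9} D(X)={3,4,5,7,9} D(W)={7,8,10}: V {3,6,7,8,9}->{3,6,7}; X {3,4,5,7,9}->{3,4,5,7}
Constraint 3 (V + X = W) on D(V)={3,6,7} D(X)={3,4,5,7} D(W)={7,8,10}: no change
Constraint 4 (V + X = W) on D(V)={3,6,7} D(X)={3,4,5,7} D(W)={7,8,10}: no change
So after all 4 constraints: D(W) = {7,8,10}

Answer: {7,8,10}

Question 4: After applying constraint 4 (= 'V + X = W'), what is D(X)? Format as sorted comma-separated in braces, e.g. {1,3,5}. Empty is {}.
Answer: {3,4,5,7}

Derivation:
Constraint 1 (X < W) on D(X)={3,4,5,7,9,10} D(W)={7,8,10}: X {3,4,5,7,9,10}->{3,4,5,7,9}
Constraint 2 (V + X = W) on D(V)={3,6,7,8,9} D(X)={3,4,5,7,9} D(W)={7,8,10}: V {3,6,7,8,9}->{3,6,7}; X {3,4,5,7,9}->{3,4,5,7}
Constraint 3 (V + X = W) on D(V)={3,6,7} D(X)={3,4,5,7} D(W)={7,8,10}: no change
Constraint 4 (V + X = W) on D(V)={3,6,7} D(X)={3,4,5,7} D(W)={7,8,10}: no change
So after constraint 4: D(X) = {3,4,5,7}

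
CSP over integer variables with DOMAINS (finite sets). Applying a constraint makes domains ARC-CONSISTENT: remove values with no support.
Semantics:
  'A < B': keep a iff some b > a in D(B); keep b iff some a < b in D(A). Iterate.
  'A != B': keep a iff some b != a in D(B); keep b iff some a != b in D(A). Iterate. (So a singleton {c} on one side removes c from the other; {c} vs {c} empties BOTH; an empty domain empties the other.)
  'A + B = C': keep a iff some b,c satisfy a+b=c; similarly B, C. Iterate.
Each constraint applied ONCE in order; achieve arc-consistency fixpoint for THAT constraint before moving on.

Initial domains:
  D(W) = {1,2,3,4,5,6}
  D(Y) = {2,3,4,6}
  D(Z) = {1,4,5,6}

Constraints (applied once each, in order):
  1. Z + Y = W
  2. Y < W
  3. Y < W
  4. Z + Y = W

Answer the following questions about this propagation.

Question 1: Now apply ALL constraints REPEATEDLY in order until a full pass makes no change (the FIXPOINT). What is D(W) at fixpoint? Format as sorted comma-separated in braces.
Answer: {3,4,5,6}

Derivation:
pass 0 (initial): D(W)={1,2,3,4,5,6}
pass 1: W {1,2,3,4,5,6}->{3,4,5,6}; Y {2,3,4,6}->{2,3,4}; Z {1,4,5,6}->{1,4}
pass 2: no change
Fixpoint after 2 passes: D(W) = {3,4,5,6}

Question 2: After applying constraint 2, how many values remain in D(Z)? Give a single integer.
Answer: 2

Derivation:
Constraint 1 (Z + Y = W) on D(Z)={1,4,5,6} D(Y)={2,3,4,6} D(W)={1,2,3,4,5,6}: Z {1,4,5,6}->{1,4}; Y {2,3,4,6}->{2,3,4}; W {1,2,3,4,5,6}->{3,4,5,6}
Constraint 2 (Y < W) on D(Y)={2,3,4} D(W)={3,4,5,6}: no change
So after constraint 2: D(Z)={1,4}, size = 2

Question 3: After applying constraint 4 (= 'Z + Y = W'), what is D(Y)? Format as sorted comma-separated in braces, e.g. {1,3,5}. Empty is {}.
Answer: {2,3,4}

Derivation:
Constraint 1 (Z + Y = W) on D(Z)={1,4,5,6} D(Y)={2,3,4,6} D(W)={1,2,3,4,5,6}: Z {1,4,5,6}->{1,4}; Y {2,3,4,6}->{2,3,4}; W {1,2,3,4,5,6}->{3,4,5,6}
Constraint 2 (Y < W) on D(Y)={2,3,4} D(W)={3,4,5,6}: no change
Constraint 3 (Y < W) on D(Y)={2,3,4} D(W)={3,4,5,6}: no change
Constraint 4 (Z + Y = W) on D(Z)={1,4} D(Y)={2,3,4} D(W)={3,4,5,6}: no change
So after constraint 4: D(Y) = {2,3,4}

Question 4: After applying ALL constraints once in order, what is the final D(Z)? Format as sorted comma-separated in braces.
Answer: {1,4}

Derivation:
Constraint 1 (Z + Y = W) on D(Z)={1,4,5,6} D(Y)={2,3,4,6} D(W)={1,2,3,4,5,6}: Z {1,4,5,6}->{1,4}; Y {2,3,4,6}->{2,3,4}; W {1,2,3,4,5,6}->{3,4,5,6}
Constraint 2 (Y < W) on D(Y)={2,3,4} D(W)={3,4,5,6}: no change
Constraint 3 (Y < W) on D(Y)={2,3,4} D(W)={3,4,5,6}: no change
Constraint 4 (Z + Y = W) on D(Z)={1,4} D(Y)={2,3,4} D(W)={3,4,5,6}: no change
So after all 4 constraints: D(Z) = {1,4}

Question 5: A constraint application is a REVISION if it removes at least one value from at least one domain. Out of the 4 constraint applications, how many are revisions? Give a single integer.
Constraint 1 (Z + Y = W) on D(Z)={1,4,5,6} D(Y)={2,3,4,6} D(W)={1,2,3,4,5,6}: Z {1,4,5,6}->{1,4}; Y {2,3,4,6}->{2,3,4}; W {1,2,3,4,5,6}->{3,4,5,6} => REVISION
Constraint 2 (Y < W) on D(Y)={2,3,4} D(W)={3,4,5,6}: no change => not a revision
Constraint 3 (Y < W) on D(Y)={2,3,4} D(W)={3,4,5,6}: no change => not a revision
Constraint 4 (Z + Y = W) on D(Z)={1,4} D(Y)={2,3,4} D(W)={3,4,5,6}: no change => not a revision
Total revisions = 1

Answer: 1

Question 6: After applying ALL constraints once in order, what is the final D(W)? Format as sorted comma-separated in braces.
Constraint 1 (Z + Y = W) on D(Z)={1,4,5,6} D(Y)={2,3,4,6} D(W)={1,2,3,4,5,6}: Z {1,4,5,6}->{1,4}; Y {2,3,4,6}->{2,3,4}; W {1,2,3,4,5,6}->{3,4,5,6}
Constraint 2 (Y < W) on D(Y)={2,3,4} D(W)={3,4,5,6}: no change
Constraint 3 (Y < W) on D(Y)={2,3,4} D(W)={3,4,5,6}: no change
Constraint 4 (Z + Y = W) on D(Z)={1,4} D(Y)={2,3,4} D(W)={3,4,5,6}: no change
So after all 4 constraints: D(W) = {3,4,5,6}

Answer: {3,4,5,6}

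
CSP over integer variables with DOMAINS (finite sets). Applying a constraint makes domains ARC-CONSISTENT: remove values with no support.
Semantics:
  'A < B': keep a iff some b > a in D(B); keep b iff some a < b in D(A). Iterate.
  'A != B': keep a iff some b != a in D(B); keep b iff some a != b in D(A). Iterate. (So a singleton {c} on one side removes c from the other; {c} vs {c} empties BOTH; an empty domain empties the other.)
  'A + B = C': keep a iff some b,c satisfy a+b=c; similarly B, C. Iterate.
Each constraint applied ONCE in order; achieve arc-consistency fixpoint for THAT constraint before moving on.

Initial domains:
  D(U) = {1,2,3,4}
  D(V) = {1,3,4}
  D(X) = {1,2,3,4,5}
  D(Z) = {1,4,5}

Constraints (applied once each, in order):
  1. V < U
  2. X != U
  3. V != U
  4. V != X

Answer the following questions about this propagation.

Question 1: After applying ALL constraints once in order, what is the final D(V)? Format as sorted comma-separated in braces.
Answer: {1,3}

Derivation:
Constraint 1 (V < U) on D(V)={1,3,4} D(U)={1,2,3,4}: V {1,3,4}->{1,3}; U {1,2,3,4}->{2,3,4}
Constraint 2 (X != U) on D(X)={1,2,3,4,5} D(U)={2,3,4}: no change
Constraint 3 (V != U) on D(V)={1,3} D(U)={2,3,4}: no change
Constraint 4 (V != X) on D(V)={1,3} D(X)={1,2,3,4,5}: no change
So after all 4 constraints: D(V) = {1,3}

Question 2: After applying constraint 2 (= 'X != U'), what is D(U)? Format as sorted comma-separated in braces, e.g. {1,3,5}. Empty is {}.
Constraint 1 (V < U) on D(V)={1,3,4} D(U)={1,2,3,4}: V {1,3,4}->{1,3}; U {1,2,3,4}->{2,3,4}
Constraint 2 (X != U) on D(X)={1,2,3,4,5} D(U)={2,3,4}: no change
So after constraint 2: D(U) = {2,3,4}

Answer: {2,3,4}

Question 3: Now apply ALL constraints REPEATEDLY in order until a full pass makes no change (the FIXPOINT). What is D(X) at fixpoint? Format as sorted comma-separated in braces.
Answer: {1,2,3,4,5}

Derivation:
pass 0 (initial): D(X)={1,2,3,4,5}
pass 1: U {1,2,3,4}->{2,3,4}; V {1,3,4}->{1,3}
pass 2: no change
Fixpoint after 2 passes: D(X) = {1,2,3,4,5}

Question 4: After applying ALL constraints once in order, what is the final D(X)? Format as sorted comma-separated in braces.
Constraint 1 (V < U) on D(V)={1,3,4} D(U)={1,2,3,4}: V {1,3,4}->{1,3}; U {1,2,3,4}->{2,3,4}
Constraint 2 (X != U) on D(X)={1,2,3,4,5} D(U)={2,3,4}: no change
Constraint 3 (V != U) on D(V)={1,3} D(U)={2,3,4}: no change
Constraint 4 (V != X) on D(V)={1,3} D(X)={1,2,3,4,5}: no change
So after all 4 constraints: D(X) = {1,2,3,4,5}

Answer: {1,2,3,4,5}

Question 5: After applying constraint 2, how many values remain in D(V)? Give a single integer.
Constraint 1 (V < U) on D(V)={1,3,4} D(U)={1,2,3,4}: V {1,3,4}->{1,3}; U {1,2,3,4}->{2,3,4}
Constraint 2 (X != U) on D(X)={1,2,3,4,5} D(U)={2,3,4}: no change
So after constraint 2: D(V)={1,3}, size = 2

Answer: 2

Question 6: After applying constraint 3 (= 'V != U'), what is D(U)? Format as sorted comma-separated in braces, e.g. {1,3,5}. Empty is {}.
Constraint 1 (V < U) on D(V)={1,3,4} D(U)={1,2,3,4}: V {1,3,4}->{1,3}; U {1,2,3,4}->{2,3,4}
Constraint 2 (X != U) on D(X)={1,2,3,4,5} D(U)={2,3,4}: no change
Constraint 3 (V != U) on D(V)={1,3} D(U)={2,3,4}: no change
So after constraint 3: D(U) = {2,3,4}

Answer: {2,3,4}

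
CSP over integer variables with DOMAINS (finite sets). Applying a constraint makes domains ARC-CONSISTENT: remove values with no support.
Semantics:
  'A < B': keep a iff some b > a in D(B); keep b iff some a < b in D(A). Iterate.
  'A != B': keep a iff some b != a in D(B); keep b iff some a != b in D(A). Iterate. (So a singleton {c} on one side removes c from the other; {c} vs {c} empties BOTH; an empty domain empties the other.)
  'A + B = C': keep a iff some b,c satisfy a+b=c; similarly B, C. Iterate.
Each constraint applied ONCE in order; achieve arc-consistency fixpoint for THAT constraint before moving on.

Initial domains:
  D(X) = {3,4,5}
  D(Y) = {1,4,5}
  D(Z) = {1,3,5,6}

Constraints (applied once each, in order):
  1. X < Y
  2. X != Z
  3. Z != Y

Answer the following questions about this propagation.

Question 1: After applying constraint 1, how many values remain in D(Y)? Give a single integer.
Constraint 1 (X < Y) on D(X)={3,4,5} D(Y)={1,4,5}: X {3,4,5}->{3,4}; Y {1,4,5}->{4,5}
So after constraint 1: D(Y)={4,5}, size = 2

Answer: 2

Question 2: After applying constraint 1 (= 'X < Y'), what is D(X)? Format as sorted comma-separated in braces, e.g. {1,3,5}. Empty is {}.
Constraint 1 (X < Y) on D(X)={3,4,5} D(Y)={1,4,5}: X {3,4,5}->{3,4}; Y {1,4,5}->{4,5}
So after constraint 1: D(X) = {3,4}

Answer: {3,4}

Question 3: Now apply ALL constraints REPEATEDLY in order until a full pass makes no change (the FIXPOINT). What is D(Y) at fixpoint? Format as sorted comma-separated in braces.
Answer: {4,5}

Derivation:
pass 0 (initial): D(Y)={1,4,5}
pass 1: X {3,4,5}->{3,4}; Y {1,4,5}->{4,5}
pass 2: no change
Fixpoint after 2 passes: D(Y) = {4,5}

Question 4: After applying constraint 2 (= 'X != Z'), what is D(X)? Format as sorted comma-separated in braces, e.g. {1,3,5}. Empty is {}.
Answer: {3,4}

Derivation:
Constraint 1 (X < Y) on D(X)={3,4,5} D(Y)={1,4,5}: X {3,4,5}->{3,4}; Y {1,4,5}->{4,5}
Constraint 2 (X != Z) on D(X)={3,4} D(Z)={1,3,5,6}: no change
So after constraint 2: D(X) = {3,4}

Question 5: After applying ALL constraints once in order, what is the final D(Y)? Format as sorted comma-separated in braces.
Constraint 1 (X < Y) on D(X)={3,4,5} D(Y)={1,4,5}: X {3,4,5}->{3,4}; Y {1,4,5}->{4,5}
Constraint 2 (X != Z) on D(X)={3,4} D(Z)={1,3,5,6}: no change
Constraint 3 (Z != Y) on D(Z)={1,3,5,6} D(Y)={4,5}: no change
So after all 3 constraints: D(Y) = {4,5}

Answer: {4,5}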